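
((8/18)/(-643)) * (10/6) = -20/17361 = -0.00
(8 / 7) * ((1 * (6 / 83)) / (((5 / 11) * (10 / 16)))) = 4224 / 14525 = 0.29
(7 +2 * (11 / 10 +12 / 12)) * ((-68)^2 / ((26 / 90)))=2330496 / 13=179268.92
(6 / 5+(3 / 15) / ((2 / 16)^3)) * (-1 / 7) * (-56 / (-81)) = -10.23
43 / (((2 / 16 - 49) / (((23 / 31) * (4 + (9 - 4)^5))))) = -1076376 / 527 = -2042.46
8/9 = 0.89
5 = 5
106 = 106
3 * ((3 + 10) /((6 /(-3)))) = -39 /2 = -19.50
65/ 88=0.74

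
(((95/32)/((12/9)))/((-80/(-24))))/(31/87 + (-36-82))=-14877/2620160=-0.01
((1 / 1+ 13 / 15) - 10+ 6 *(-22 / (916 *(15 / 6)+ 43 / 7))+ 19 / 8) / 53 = -0.11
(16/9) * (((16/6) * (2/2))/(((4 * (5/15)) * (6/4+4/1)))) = 64/99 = 0.65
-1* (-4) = 4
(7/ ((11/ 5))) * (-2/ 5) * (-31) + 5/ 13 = 5697/ 143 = 39.84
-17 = -17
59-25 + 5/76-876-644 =-112931/76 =-1485.93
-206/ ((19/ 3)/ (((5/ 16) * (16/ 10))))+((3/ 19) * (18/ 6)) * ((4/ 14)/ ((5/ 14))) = -1509/ 95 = -15.88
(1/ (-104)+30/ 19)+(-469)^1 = -923643/ 1976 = -467.43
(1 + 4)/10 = 1/2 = 0.50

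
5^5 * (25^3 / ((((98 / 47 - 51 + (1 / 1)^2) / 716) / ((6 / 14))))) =-1232373046875 / 3941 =-312705670.36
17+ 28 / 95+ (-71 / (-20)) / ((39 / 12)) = 22708 / 1235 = 18.39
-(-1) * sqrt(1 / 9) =1 / 3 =0.33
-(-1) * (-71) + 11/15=-1054/15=-70.27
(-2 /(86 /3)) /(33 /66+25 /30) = -9 /172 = -0.05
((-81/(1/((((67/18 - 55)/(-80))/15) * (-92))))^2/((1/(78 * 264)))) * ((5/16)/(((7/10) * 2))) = 5220115718103/11200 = 466081760.54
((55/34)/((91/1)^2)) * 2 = 55/140777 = 0.00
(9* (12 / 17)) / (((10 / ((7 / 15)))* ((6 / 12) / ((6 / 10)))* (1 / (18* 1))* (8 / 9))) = 15309 / 2125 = 7.20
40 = 40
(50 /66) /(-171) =-25 /5643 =-0.00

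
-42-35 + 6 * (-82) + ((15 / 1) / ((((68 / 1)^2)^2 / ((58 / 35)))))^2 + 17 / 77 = -35038362176753613509 / 61602746543292416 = -568.78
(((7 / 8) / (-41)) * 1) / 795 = -7 / 260760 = -0.00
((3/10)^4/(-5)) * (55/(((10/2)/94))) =-41877/25000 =-1.68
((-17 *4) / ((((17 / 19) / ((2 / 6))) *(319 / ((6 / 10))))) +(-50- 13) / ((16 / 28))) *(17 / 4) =-11962883 / 25520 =-468.77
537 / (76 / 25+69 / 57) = 85025 / 673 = 126.34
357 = 357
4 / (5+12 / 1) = 4 / 17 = 0.24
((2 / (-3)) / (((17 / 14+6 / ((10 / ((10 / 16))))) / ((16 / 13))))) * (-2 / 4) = 896 / 3471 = 0.26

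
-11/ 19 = -0.58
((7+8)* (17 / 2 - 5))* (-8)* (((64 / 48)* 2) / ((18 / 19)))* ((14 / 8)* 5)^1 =-93100 / 9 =-10344.44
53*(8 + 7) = 795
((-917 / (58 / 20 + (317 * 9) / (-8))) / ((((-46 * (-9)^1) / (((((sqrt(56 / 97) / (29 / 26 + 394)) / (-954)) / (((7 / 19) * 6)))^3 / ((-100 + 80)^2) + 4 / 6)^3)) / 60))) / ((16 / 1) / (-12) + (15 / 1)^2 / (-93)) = -38018070037044521933503445655067615766823971169729157603469 / 1281598033358233869040575089263874193226518113110628181780975 + 5156124978760579457499191344601354838617166637684888497908748894587 * sqrt(1358) / 750865478472803616078789443401032736183521453684379520164521250881905468146120959163530000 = -0.03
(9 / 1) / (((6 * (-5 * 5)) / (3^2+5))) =-0.84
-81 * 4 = -324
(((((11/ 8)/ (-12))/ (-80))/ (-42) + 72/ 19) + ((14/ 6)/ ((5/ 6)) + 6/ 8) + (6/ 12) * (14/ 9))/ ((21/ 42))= 16582501/ 1021440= 16.23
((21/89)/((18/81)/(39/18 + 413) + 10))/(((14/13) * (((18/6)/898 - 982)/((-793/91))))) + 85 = 3489896444973893/41057511323906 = 85.00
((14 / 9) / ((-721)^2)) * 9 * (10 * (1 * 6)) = 120 / 74263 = 0.00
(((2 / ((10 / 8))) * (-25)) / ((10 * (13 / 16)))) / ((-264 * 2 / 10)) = 40 / 429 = 0.09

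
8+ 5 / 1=13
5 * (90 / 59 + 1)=12.63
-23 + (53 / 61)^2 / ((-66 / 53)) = -5797355 / 245586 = -23.61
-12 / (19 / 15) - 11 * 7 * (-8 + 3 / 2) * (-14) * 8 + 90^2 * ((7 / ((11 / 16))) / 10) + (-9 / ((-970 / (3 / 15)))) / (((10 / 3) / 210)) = -48470800897 / 1013650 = -47818.08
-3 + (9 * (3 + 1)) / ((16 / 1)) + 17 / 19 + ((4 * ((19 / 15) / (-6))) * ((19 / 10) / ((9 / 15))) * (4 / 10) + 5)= 209053 / 51300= 4.08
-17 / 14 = -1.21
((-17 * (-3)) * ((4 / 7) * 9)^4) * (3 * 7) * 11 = 8241381.13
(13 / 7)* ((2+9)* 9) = 1287 / 7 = 183.86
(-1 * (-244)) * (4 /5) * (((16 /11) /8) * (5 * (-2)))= -354.91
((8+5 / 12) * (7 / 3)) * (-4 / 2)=-707 / 18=-39.28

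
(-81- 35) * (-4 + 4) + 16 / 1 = 16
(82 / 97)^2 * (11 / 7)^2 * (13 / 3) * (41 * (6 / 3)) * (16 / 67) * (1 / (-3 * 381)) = -13876829824 / 105920942463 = -0.13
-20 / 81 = -0.25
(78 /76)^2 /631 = 1521 /911164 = 0.00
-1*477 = -477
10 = 10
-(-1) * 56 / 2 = 28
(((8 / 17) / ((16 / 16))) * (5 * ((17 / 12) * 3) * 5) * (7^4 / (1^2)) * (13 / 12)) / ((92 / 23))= 780325 / 24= 32513.54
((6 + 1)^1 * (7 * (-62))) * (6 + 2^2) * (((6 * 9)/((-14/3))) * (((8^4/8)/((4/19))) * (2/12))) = 142490880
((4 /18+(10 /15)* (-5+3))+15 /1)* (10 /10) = 125 /9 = 13.89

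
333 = 333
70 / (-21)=-10 / 3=-3.33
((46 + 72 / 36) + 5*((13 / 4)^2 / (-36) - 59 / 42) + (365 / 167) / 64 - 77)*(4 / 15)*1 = -12610613 / 1262520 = -9.99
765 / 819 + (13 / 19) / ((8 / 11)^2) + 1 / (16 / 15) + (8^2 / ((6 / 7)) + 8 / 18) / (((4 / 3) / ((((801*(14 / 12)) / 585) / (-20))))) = -33220693 / 24897600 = -1.33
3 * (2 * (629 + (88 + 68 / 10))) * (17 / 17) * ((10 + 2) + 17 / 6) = 322091 / 5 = 64418.20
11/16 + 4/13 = 207/208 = 1.00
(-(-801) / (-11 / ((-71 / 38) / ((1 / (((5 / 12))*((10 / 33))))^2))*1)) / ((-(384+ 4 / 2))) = -3949375 / 702831888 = -0.01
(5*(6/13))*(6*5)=900/13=69.23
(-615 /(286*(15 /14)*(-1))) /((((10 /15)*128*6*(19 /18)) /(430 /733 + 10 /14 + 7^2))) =47618343 /254919808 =0.19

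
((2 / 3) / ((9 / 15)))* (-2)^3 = -80 / 9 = -8.89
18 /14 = 9 /7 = 1.29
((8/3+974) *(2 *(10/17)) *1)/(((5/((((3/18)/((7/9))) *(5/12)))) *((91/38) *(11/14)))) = 556700/51051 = 10.90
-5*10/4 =-25/2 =-12.50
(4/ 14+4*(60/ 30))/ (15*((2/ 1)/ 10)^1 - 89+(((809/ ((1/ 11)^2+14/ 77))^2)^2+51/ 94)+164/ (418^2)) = 66643801698892/ 2639088982022702713267469965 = 0.00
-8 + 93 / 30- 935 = -9399 / 10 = -939.90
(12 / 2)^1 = 6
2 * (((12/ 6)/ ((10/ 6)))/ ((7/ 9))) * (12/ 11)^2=15552/ 4235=3.67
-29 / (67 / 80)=-2320 / 67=-34.63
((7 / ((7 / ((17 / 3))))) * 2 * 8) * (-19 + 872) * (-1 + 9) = 1856128 / 3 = 618709.33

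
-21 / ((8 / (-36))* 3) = 31.50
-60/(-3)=20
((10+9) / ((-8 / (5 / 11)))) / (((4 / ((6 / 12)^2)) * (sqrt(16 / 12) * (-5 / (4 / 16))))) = 19 * sqrt(3) / 11264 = 0.00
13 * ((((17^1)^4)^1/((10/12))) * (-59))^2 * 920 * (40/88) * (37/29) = 77367897419735411424/319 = 242532593792274017.00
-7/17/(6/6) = -7/17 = -0.41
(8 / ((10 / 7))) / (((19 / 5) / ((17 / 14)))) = 34 / 19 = 1.79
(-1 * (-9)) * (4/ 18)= 2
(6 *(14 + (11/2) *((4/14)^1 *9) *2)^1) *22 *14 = 78144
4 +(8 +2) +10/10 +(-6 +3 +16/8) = 14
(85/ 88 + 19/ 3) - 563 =-146705/ 264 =-555.70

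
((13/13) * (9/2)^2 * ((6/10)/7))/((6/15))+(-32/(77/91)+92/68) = -32.13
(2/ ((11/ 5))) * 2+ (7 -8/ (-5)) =573/ 55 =10.42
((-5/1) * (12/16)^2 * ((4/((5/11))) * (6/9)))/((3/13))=-71.50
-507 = -507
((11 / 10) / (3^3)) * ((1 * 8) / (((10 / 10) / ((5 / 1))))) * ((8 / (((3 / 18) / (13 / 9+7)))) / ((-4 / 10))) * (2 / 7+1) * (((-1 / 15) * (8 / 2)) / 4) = 26752 / 189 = 141.54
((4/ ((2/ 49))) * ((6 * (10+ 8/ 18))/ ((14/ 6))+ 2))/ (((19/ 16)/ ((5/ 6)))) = 113120/ 57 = 1984.56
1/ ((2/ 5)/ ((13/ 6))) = 65/ 12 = 5.42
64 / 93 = 0.69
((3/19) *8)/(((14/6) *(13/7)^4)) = 24696/542659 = 0.05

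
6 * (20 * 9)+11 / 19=1080.58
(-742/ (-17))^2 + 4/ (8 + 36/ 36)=1905.51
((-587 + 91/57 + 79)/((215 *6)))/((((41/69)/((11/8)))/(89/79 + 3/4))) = -866117417/508082496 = -1.70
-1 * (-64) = 64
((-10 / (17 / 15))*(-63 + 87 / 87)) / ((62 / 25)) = 3750 / 17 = 220.59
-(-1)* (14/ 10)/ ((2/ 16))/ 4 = 14/ 5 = 2.80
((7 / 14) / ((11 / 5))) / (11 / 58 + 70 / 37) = 5365 / 49137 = 0.11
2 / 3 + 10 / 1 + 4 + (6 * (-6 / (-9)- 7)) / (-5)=334 / 15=22.27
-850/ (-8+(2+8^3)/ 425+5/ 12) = 4335000/ 32507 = 133.36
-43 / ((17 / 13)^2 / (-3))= 21801 / 289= 75.44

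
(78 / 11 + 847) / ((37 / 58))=544910 / 407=1338.85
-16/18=-8/9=-0.89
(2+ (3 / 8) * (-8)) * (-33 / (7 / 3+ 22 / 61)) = 6039 / 493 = 12.25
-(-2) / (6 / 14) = 14 / 3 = 4.67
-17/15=-1.13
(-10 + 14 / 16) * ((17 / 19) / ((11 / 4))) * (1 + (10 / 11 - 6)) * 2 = 55845 / 2299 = 24.29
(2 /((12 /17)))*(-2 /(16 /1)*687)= -3893 /16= -243.31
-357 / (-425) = 21 / 25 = 0.84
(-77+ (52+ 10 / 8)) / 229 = -95 / 916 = -0.10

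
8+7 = 15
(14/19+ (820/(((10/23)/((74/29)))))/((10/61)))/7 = 80879368/19285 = 4193.90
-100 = -100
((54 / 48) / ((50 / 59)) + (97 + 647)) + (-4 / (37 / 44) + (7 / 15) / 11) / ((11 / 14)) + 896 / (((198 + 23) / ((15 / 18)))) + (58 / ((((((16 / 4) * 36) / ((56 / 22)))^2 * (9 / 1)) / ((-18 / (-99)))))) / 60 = 1767818952045761 / 2380240476900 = 742.71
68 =68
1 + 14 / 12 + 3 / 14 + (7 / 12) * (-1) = 151 / 84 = 1.80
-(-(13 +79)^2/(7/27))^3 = 11934885491453952/343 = 34795584523189.36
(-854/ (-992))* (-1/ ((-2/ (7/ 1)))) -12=-8915/ 992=-8.99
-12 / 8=-3 / 2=-1.50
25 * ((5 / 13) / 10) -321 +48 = -272.04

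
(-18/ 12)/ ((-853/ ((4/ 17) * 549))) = 3294/ 14501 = 0.23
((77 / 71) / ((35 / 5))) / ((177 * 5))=11 / 62835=0.00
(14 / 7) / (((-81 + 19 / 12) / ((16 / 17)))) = -384 / 16201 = -0.02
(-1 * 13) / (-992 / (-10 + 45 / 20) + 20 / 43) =-559 / 5524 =-0.10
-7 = -7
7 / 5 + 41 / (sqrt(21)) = 7 / 5 + 41*sqrt(21) / 21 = 10.35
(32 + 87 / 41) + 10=1809 / 41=44.12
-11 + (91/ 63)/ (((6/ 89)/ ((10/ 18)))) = 439/ 486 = 0.90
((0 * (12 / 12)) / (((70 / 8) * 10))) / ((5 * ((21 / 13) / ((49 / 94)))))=0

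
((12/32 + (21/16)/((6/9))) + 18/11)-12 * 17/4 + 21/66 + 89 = 14889/352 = 42.30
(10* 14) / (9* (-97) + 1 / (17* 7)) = -8330 / 51943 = -0.16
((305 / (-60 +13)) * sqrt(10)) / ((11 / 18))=-5490 * sqrt(10) / 517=-33.58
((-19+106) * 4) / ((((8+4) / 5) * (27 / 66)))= 3190 / 9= 354.44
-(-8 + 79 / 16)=49 / 16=3.06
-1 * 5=-5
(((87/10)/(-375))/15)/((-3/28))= 406/28125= 0.01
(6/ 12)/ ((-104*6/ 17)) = -17/ 1248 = -0.01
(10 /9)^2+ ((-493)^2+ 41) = 19690390 /81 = 243091.23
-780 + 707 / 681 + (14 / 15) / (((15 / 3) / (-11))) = -4432261 / 5675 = -781.02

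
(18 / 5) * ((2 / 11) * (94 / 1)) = 61.53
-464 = -464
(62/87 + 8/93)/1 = 718/899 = 0.80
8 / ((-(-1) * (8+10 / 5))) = 4 / 5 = 0.80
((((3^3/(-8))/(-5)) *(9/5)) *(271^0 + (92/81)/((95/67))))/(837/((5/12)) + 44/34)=706809/649260400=0.00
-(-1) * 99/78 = 33/26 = 1.27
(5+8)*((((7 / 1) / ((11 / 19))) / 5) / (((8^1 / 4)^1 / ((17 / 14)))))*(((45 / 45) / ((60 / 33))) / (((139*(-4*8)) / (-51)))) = 214149 / 1779200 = 0.12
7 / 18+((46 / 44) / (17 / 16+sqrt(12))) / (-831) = 2581625 / 6636366 - 256*sqrt(3) / 1106061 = 0.39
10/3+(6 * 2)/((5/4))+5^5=47069/15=3137.93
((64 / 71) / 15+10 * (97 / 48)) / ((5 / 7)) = 1208809 / 42600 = 28.38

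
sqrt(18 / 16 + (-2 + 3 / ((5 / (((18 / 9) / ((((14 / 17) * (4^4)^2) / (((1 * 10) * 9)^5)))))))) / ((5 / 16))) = sqrt(131751427010) / 560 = 648.17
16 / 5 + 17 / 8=213 / 40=5.32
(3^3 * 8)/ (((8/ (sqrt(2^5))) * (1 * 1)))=108 * sqrt(2)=152.74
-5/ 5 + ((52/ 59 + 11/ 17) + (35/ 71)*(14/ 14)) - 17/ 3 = -992416/ 213639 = -4.65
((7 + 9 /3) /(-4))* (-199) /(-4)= -995 /8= -124.38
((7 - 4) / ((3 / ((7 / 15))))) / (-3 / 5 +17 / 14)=98 / 129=0.76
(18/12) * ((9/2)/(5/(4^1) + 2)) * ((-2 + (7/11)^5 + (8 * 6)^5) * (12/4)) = 3323951117150913/2093663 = 1587624711.88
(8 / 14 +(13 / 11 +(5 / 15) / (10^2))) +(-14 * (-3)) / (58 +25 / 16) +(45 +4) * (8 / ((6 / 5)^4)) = 113827869437 / 594386100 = 191.50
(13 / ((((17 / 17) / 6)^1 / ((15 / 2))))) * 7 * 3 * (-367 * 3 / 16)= -13525785 / 16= -845361.56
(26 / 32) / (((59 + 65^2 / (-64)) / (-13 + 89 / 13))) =320 / 449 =0.71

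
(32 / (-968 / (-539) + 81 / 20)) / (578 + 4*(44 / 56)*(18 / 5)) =548800 / 59083177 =0.01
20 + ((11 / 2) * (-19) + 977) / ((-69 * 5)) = 2411 / 138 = 17.47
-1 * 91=-91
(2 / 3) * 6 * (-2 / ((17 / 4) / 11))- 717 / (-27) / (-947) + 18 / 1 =-396121 / 144891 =-2.73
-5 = -5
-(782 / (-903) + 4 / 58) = 20872 / 26187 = 0.80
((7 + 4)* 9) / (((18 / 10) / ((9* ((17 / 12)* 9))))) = 25245 / 4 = 6311.25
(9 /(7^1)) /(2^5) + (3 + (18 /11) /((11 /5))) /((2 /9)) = 457713 /27104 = 16.89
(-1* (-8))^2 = 64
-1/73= -0.01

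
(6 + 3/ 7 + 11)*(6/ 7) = 732/ 49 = 14.94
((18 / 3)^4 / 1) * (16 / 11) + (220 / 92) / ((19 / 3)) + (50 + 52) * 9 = 13476273 / 4807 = 2803.47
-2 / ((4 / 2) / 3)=-3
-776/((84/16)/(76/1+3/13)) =-3076064/273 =-11267.63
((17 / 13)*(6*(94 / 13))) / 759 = 3196 / 42757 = 0.07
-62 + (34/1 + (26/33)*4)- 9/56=-46217/1848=-25.01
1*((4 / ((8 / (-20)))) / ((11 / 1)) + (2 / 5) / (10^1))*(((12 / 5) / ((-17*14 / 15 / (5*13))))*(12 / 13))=51624 / 6545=7.89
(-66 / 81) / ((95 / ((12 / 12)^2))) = -22 / 2565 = -0.01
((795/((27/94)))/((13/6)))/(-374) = -24910/7293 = -3.42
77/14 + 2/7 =81/14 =5.79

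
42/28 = 3/2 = 1.50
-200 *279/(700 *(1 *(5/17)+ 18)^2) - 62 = -42138176/677047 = -62.24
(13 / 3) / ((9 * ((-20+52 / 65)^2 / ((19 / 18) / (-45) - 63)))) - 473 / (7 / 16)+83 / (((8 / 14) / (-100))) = -4403694203807 / 282175488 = -15606.23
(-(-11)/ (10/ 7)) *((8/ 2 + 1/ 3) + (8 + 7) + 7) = 6083/ 30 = 202.77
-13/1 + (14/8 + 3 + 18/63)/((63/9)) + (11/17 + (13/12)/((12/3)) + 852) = 33612041/39984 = 840.64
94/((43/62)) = 5828/43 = 135.53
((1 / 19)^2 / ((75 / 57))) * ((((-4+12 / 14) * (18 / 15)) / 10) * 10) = -132 / 16625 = -0.01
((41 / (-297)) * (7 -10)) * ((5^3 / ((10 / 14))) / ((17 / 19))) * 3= 243.00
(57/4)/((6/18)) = 42.75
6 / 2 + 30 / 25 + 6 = 51 / 5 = 10.20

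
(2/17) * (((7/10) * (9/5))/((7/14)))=126/425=0.30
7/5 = 1.40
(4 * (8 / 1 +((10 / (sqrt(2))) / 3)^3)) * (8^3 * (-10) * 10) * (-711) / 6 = 194150400 +2022400000 * sqrt(2) / 9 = 511939900.95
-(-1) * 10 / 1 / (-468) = -5 / 234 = -0.02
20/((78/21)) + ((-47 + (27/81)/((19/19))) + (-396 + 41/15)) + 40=-394.55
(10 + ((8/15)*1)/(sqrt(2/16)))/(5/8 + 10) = 128*sqrt(2)/1275 + 16/17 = 1.08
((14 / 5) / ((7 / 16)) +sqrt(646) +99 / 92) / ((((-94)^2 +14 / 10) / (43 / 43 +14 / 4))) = 10317 / 2710136 +15 * sqrt(646) / 29458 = 0.02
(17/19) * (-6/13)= -102/247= -0.41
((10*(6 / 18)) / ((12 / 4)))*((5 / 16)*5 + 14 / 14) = 205 / 72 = 2.85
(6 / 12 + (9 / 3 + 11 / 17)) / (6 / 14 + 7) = 987 / 1768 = 0.56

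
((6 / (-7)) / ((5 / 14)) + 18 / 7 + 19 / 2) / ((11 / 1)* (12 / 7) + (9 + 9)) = 677 / 2580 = 0.26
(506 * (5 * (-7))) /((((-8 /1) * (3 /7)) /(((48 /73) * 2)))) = 495880 /73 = 6792.88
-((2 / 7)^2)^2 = -0.01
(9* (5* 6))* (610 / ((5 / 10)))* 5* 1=1647000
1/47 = 0.02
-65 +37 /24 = -1523 /24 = -63.46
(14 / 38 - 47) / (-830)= 443 / 7885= 0.06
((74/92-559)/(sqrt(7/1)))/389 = -25677 * sqrt(7)/125258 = -0.54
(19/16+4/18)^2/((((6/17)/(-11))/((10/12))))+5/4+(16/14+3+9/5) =-1160634157/26127360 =-44.42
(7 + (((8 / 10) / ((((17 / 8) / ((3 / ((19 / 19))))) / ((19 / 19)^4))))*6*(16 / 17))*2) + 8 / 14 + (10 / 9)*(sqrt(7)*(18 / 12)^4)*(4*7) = 437.03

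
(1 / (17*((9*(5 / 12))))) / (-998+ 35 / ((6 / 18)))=-4 / 227715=-0.00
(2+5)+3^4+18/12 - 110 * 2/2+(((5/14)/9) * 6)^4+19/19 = -7583509/388962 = -19.50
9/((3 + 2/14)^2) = 441/484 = 0.91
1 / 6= 0.17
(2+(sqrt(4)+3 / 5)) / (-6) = -23 / 30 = -0.77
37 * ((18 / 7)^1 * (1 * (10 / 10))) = 666 / 7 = 95.14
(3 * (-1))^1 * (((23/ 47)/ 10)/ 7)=-69/ 3290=-0.02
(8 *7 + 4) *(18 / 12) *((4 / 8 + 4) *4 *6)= 9720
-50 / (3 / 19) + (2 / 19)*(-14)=-18134 / 57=-318.14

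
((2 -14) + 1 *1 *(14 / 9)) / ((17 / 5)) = -470 / 153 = -3.07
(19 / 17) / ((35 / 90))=342 / 119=2.87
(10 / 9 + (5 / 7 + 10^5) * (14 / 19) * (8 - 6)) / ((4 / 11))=138602035 / 342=405269.11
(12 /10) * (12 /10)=36 /25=1.44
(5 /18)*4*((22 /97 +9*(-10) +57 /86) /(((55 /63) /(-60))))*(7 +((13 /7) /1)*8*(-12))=-4861567860 /4171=-1165564.10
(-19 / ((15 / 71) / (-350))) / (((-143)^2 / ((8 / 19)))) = 39760 / 61347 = 0.65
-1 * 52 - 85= -137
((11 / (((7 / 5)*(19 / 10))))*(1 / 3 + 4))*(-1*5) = -35750 / 399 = -89.60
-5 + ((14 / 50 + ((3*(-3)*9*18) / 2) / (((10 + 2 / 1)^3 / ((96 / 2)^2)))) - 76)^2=686070124 / 625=1097712.20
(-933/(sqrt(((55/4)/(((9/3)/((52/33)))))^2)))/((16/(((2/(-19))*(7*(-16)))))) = -95.19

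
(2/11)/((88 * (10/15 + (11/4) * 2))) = 0.00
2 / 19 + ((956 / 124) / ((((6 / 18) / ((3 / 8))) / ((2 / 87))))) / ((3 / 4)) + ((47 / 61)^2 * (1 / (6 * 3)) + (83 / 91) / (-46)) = 460063612628 / 1197249599637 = 0.38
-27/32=-0.84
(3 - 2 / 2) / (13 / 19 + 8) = 38 / 165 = 0.23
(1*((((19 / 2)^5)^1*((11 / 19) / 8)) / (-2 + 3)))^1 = 1433531 / 256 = 5599.73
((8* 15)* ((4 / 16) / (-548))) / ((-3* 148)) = 5 / 40552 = 0.00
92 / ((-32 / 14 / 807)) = -129927 / 4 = -32481.75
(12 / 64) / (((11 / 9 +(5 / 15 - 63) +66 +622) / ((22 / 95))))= 0.00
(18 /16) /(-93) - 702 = -174099 /248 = -702.01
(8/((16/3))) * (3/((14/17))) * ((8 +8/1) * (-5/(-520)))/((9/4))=34/91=0.37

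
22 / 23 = 0.96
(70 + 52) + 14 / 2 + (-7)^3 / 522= 66995 / 522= 128.34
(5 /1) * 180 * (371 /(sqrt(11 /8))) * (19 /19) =667800 * sqrt(22) /11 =284750.88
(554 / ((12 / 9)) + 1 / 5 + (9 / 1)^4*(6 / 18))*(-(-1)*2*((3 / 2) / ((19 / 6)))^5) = 124.14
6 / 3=2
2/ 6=1/ 3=0.33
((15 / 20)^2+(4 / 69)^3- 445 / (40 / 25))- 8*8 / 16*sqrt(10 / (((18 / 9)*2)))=-1458907445 / 5256144- 2*sqrt(10)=-283.89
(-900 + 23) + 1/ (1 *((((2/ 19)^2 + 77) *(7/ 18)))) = -18962649/ 21623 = -876.97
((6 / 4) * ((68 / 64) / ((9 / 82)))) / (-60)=-697 / 2880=-0.24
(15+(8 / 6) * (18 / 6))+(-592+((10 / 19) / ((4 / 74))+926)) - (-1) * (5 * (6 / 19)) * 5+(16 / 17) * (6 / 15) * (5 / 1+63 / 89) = 372.78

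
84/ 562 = 42/ 281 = 0.15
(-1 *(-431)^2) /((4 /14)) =-1300327 /2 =-650163.50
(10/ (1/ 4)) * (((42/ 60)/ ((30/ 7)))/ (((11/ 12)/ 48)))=18816/ 55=342.11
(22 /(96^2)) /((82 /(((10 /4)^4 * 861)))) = 0.98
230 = 230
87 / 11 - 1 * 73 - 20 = -936 / 11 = -85.09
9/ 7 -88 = -86.71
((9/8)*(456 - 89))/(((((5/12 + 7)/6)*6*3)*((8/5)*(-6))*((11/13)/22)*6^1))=-8.38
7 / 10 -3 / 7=19 / 70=0.27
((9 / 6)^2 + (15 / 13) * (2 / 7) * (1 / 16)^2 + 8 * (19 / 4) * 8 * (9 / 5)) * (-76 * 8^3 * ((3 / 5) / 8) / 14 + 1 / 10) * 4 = -93344125431 / 203840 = -457928.40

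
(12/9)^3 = 64/27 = 2.37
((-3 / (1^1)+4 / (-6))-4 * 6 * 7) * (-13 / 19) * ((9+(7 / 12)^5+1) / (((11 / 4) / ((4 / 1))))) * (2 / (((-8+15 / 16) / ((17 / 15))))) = -57024205901 / 103300758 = -552.02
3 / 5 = 0.60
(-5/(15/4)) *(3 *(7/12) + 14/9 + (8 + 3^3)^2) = -1637.74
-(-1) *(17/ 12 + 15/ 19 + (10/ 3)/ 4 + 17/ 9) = 3371/ 684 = 4.93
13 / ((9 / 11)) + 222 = 2141 / 9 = 237.89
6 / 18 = 1 / 3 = 0.33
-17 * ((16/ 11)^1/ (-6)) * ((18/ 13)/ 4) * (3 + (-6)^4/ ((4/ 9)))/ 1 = 595476/ 143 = 4164.17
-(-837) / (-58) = -837 / 58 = -14.43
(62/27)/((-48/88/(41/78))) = -13981/6318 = -2.21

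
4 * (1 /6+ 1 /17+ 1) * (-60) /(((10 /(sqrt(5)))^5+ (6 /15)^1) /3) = 37500 /339999983 - 75000000 * sqrt(5) /339999983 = -0.49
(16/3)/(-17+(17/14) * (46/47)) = -2632/7803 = -0.34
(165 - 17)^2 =21904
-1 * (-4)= 4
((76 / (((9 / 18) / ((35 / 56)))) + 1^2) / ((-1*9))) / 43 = -32 / 129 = -0.25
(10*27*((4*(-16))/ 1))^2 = 298598400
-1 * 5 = -5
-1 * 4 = -4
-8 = -8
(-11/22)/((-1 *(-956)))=-1/1912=-0.00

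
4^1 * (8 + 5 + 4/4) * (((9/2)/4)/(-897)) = -21/299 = -0.07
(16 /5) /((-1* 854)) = -8 /2135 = -0.00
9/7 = 1.29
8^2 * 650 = 41600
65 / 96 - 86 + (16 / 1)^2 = 16385 / 96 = 170.68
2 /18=1 /9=0.11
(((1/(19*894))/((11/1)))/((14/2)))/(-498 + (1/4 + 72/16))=-2/1290265053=-0.00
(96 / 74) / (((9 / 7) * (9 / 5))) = 560 / 999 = 0.56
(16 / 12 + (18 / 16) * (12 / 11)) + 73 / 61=15127 / 4026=3.76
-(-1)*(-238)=-238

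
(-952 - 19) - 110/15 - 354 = -3997/3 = -1332.33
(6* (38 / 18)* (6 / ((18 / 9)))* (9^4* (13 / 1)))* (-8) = -25929072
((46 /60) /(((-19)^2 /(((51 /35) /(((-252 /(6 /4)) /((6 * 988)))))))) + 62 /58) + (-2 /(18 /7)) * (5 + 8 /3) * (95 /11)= -20262679279 /400935150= -50.54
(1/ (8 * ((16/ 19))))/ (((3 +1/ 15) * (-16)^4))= 285/ 385875968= 0.00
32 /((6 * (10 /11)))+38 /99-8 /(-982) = 1521134 /243045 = 6.26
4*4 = 16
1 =1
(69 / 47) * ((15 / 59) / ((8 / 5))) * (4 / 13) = 0.07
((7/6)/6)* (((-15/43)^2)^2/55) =7875/150427244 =0.00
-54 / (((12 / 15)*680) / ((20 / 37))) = -135 / 2516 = -0.05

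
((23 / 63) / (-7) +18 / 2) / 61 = 3946 / 26901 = 0.15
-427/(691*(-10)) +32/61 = 247167/421510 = 0.59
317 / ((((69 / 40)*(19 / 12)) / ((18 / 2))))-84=419772 / 437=960.58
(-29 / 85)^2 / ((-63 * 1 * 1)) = -841 / 455175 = -0.00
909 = 909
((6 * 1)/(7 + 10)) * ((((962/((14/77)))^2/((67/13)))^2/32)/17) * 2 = 38284375772.84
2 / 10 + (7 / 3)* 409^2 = 5854838 / 15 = 390322.53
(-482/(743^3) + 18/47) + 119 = 2301477353023/19278103129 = 119.38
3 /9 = 0.33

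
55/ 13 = 4.23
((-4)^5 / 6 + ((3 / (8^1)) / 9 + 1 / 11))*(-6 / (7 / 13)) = 585273 / 308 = 1900.24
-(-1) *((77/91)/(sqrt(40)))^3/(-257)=-1331 *sqrt(10)/451703200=-0.00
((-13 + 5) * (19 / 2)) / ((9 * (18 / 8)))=-304 / 81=-3.75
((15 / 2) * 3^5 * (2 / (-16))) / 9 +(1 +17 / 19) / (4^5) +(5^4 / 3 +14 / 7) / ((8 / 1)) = 14315 / 14592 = 0.98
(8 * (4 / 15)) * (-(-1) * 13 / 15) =416 / 225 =1.85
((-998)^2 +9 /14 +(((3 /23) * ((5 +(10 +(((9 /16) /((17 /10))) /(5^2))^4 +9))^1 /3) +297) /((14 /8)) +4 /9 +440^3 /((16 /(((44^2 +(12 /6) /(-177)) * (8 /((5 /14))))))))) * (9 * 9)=9495751116173531157872315019 /507754226560000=18701471340783.50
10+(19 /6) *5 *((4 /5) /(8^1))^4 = 10.00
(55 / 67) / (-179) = -55 / 11993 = -0.00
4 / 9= 0.44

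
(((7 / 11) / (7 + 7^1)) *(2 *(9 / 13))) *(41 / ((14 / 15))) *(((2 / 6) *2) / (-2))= -0.92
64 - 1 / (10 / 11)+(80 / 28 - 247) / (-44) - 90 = -33189 / 1540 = -21.55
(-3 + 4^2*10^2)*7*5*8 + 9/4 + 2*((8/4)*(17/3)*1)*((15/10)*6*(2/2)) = 1789465/4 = 447366.25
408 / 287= 1.42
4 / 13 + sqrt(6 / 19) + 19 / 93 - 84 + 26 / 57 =-635775 / 7657 + sqrt(114) / 19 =-82.47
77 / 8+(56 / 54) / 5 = 10619 / 1080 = 9.83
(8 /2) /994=2 /497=0.00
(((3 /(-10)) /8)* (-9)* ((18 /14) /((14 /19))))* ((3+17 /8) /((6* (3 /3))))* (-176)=-694089 /7840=-88.53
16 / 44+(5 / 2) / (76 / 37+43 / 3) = 20657 / 40018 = 0.52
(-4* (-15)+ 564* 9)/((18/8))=6848/3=2282.67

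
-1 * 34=-34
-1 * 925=-925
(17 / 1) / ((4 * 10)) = 17 / 40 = 0.42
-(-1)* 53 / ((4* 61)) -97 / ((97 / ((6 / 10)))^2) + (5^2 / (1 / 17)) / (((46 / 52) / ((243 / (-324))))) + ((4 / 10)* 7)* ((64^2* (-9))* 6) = -8433223296503 / 13609100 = -619675.31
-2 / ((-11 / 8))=16 / 11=1.45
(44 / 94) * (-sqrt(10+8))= -66 * sqrt(2) / 47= -1.99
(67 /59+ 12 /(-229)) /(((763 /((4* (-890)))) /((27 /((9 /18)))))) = -272.91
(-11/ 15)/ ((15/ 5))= -11/ 45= -0.24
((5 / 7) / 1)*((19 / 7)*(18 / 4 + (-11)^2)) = 23845 / 98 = 243.32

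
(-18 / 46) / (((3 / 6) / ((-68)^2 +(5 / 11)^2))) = -10071522 / 2783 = -3618.94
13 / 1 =13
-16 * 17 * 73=-19856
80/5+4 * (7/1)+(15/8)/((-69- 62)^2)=6040687/137288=44.00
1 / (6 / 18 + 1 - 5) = -3 / 11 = -0.27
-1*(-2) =2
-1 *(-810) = 810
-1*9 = -9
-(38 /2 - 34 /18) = -154 /9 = -17.11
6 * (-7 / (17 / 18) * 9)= -6804 / 17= -400.24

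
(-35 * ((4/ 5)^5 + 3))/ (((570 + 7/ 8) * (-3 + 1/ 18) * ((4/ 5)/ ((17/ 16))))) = 11137329/ 121025500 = 0.09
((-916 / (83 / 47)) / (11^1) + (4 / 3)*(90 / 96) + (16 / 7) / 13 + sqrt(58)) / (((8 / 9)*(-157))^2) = -1230963561 / 524265693952 + 81*sqrt(58) / 1577536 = -0.00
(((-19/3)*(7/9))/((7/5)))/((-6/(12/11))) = 190/297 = 0.64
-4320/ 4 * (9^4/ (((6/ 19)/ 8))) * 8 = -1436071680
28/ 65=0.43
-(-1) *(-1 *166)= -166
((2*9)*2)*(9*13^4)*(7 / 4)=16194087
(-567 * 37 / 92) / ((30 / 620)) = -216783 / 46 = -4712.67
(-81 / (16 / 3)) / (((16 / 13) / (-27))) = 85293 / 256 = 333.18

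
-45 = -45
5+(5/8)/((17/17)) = 45/8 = 5.62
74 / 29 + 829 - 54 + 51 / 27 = 203434 / 261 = 779.44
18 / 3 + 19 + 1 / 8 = 201 / 8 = 25.12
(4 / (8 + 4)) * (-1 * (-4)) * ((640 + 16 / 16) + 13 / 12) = 7705 / 9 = 856.11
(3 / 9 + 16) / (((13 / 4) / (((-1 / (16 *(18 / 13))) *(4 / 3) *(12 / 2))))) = -49 / 27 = -1.81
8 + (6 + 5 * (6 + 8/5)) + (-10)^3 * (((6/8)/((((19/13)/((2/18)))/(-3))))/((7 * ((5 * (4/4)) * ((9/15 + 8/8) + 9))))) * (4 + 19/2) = 410423/7049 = 58.22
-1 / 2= -0.50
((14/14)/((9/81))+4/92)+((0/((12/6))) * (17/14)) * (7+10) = 208/23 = 9.04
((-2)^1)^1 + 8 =6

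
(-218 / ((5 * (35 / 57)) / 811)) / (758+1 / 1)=-3359162 / 44275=-75.87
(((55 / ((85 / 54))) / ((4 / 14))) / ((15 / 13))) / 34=9009 / 2890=3.12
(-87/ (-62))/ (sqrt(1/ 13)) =5.06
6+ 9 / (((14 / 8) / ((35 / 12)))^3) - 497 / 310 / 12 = 58941 / 1240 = 47.53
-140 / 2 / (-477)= 70 / 477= 0.15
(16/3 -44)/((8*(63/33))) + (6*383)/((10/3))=432727/630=686.87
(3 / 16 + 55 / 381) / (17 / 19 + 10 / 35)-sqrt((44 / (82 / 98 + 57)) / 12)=269059 / 957072-7*sqrt(93522) / 8502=0.03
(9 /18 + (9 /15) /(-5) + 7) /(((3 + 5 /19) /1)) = 7011 /3100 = 2.26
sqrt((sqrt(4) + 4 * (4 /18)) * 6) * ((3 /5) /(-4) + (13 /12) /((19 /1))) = -53 * sqrt(39) /855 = -0.39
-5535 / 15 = -369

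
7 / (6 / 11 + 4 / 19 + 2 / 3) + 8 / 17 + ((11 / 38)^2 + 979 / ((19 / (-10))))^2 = 2098040693670467 / 7904750576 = 265415.17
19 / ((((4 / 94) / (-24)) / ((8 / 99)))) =-28576 / 33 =-865.94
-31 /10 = -3.10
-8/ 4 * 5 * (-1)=10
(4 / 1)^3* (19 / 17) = 71.53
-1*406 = -406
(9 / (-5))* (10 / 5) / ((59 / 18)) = -324 / 295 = -1.10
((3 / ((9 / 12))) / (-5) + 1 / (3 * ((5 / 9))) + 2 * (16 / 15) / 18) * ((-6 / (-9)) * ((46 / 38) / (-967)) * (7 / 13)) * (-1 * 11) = -38962 / 96733845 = -0.00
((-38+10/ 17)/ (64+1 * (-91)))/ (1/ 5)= 1060/ 153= 6.93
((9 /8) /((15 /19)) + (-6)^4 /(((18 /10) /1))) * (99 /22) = 3246.41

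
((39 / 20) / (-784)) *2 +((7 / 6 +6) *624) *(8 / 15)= 56096651 / 23520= 2385.06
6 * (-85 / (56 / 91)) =-3315 / 4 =-828.75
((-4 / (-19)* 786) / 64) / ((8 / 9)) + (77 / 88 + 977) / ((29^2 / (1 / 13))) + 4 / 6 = 146166407 / 39883584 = 3.66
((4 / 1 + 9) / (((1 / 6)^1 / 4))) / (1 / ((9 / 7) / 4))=702 / 7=100.29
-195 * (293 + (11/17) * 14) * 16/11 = -85674.87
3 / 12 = 1 / 4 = 0.25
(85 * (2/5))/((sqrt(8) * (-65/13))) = -17 * sqrt(2)/10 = -2.40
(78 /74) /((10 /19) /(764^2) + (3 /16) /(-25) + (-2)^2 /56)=25230259600 /1530241449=16.49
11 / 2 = 5.50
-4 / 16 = -1 / 4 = -0.25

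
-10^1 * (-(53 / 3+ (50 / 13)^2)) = 164570 / 507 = 324.60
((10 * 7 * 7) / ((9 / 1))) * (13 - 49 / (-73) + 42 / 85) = 8613808 / 11169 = 771.22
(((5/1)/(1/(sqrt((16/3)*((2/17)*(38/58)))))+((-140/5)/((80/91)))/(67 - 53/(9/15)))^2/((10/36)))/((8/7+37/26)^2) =47474973*sqrt(56202)/2150357540+752863914203037/110098306048000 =12.07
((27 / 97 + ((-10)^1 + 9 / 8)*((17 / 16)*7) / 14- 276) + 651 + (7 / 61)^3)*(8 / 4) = 2088649773549 / 2818196096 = 741.13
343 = 343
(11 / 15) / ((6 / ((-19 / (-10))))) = 209 / 900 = 0.23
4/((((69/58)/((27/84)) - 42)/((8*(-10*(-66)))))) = -459360/833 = -551.45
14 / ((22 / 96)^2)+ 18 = 34434 / 121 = 284.58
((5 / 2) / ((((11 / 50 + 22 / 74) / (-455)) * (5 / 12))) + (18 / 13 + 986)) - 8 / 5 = -88987256 / 20735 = -4291.64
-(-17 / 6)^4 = -83521 / 1296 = -64.45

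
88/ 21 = 4.19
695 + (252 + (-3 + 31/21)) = 19855/21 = 945.48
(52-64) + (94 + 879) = 961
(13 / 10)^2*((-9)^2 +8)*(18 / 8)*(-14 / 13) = -72891 / 200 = -364.46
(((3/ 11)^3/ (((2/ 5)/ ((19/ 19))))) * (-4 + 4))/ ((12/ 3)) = 0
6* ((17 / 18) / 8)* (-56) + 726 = 2059 / 3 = 686.33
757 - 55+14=716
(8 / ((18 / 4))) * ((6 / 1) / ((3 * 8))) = 4 / 9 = 0.44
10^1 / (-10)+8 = 7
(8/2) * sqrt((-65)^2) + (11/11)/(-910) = 236599/910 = 260.00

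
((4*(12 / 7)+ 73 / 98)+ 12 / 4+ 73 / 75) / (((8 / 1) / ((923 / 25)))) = 78527917 / 1470000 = 53.42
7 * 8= 56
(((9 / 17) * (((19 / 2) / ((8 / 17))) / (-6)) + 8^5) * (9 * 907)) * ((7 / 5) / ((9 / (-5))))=-6657047131 / 32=-208032722.84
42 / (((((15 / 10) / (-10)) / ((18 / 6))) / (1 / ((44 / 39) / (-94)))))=769860 / 11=69987.27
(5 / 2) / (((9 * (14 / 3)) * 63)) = 5 / 5292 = 0.00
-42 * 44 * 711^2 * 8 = -7473622464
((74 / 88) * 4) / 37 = 1 / 11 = 0.09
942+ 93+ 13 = 1048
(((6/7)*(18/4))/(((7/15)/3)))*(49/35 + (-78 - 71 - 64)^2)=55125036/49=1125000.73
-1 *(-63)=63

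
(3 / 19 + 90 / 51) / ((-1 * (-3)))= 207 / 323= 0.64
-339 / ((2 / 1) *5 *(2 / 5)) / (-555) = 113 / 740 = 0.15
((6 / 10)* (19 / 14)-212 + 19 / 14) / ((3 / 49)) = -17136 / 5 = -3427.20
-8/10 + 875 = 4371/5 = 874.20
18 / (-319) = -18 / 319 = -0.06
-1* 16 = -16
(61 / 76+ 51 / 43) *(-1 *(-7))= 45493 / 3268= 13.92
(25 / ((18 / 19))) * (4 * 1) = 105.56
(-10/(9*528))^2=25/5645376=0.00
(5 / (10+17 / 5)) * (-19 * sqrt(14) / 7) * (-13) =6175 * sqrt(14) / 469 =49.26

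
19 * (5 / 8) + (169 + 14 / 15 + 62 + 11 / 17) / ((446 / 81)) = 8205989 / 151640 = 54.11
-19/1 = -19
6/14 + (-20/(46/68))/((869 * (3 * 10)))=179407/419727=0.43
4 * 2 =8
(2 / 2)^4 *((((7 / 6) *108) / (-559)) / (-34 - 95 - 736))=126 / 483535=0.00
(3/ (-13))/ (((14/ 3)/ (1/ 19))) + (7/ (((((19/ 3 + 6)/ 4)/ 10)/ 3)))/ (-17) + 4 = -19493/ 2175082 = -0.01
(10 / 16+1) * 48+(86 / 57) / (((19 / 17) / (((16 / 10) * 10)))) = 107866 / 1083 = 99.60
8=8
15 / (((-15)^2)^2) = 1 / 3375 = 0.00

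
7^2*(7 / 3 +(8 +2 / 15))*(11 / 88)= 7693 / 120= 64.11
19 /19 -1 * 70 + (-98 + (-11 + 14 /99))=-17608 /99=-177.86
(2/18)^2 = 1/81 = 0.01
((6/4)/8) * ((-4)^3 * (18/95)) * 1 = -216/95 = -2.27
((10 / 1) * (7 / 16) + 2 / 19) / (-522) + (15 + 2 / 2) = 422941 / 26448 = 15.99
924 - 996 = -72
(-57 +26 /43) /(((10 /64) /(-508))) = 7884160 /43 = 183352.56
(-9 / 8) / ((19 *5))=-9 / 760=-0.01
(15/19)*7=105/19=5.53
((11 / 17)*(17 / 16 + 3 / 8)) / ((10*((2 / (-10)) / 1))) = -253 / 544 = -0.47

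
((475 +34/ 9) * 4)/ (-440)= -4309/ 990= -4.35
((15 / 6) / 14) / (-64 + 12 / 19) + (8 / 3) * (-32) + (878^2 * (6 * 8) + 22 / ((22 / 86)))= 3742278029891 / 101136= 37002432.66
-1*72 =-72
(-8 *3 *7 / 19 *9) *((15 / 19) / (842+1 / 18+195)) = -408240 / 6738787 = -0.06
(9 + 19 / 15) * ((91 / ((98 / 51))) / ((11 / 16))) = 707.20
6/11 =0.55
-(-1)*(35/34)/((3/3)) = 35/34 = 1.03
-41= -41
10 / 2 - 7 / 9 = 38 / 9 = 4.22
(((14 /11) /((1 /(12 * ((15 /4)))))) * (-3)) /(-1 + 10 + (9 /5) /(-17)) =-425 /22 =-19.32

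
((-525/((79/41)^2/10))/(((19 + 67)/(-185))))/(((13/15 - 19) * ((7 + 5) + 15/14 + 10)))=-85715240625/11788649864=-7.27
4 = 4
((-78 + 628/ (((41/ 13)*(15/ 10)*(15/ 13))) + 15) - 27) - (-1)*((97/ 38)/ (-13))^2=11295239309/ 450246420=25.09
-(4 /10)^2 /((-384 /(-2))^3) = -1 /44236800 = -0.00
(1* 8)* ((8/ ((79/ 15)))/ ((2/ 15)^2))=54000/ 79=683.54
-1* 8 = -8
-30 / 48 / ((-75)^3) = 1 / 675000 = 0.00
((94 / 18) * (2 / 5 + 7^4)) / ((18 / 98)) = 27652121 / 405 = 68276.84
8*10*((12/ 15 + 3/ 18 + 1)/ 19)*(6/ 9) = 944/ 171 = 5.52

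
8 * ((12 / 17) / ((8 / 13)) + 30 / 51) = 236 / 17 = 13.88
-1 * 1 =-1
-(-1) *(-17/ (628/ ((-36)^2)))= -5508/ 157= -35.08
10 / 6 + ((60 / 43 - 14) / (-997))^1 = 215981 / 128613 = 1.68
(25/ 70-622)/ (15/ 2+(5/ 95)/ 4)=-330714/ 3997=-82.74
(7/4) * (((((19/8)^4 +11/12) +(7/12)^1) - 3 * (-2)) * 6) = 3381861/8192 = 412.82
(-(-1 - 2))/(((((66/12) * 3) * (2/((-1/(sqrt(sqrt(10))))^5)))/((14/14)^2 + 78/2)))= -2 * 10^(3/4)/55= -0.20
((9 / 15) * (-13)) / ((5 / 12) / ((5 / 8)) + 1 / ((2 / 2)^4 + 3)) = -468 / 55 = -8.51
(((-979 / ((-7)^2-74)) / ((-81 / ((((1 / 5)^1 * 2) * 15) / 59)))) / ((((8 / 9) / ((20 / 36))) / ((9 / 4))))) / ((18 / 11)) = -10769 / 254880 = -0.04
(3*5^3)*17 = 6375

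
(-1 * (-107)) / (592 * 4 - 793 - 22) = 107 / 1553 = 0.07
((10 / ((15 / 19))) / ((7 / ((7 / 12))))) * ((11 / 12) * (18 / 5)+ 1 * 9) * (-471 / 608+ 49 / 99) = -690317 / 190080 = -3.63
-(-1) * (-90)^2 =8100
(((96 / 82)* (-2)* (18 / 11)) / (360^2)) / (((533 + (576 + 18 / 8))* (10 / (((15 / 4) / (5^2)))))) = -1 / 2505868750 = -0.00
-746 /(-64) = 373 /32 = 11.66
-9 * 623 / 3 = -1869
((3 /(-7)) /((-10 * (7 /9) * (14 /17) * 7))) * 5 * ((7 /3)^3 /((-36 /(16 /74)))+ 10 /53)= 227596 /42375249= 0.01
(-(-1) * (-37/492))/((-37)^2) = -1/18204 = -0.00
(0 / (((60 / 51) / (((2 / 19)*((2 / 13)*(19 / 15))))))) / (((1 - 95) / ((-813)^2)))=0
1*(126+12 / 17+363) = 8325 / 17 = 489.71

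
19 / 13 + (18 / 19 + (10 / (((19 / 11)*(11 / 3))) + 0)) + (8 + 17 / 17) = 3208 / 247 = 12.99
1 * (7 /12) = 7 /12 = 0.58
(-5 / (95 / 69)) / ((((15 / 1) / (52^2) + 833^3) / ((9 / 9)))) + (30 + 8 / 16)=1811444895991865 / 59391635946394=30.50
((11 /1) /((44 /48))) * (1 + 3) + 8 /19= 920 /19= 48.42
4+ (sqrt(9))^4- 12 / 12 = 84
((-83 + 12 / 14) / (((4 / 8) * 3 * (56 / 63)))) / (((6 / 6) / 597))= -1029825 / 28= -36779.46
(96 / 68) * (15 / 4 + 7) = 258 / 17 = 15.18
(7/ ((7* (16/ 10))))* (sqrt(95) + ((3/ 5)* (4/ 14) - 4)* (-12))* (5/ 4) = 25* sqrt(95)/ 32 + 1005/ 28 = 43.51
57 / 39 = 19 / 13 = 1.46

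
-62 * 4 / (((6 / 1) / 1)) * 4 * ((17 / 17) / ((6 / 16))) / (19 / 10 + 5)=-39680 / 621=-63.90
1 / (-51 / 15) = -5 / 17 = -0.29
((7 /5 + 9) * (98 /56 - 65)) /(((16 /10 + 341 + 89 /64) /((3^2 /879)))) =-57408 /2932051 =-0.02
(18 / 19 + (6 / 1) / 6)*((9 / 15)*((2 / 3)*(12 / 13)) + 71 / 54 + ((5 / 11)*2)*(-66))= -7573493 / 66690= -113.56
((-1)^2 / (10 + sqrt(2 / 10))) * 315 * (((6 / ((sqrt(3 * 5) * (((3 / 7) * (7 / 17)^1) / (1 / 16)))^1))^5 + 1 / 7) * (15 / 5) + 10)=-3285 * sqrt(5) / 499 -9938999 * sqrt(3) / 81756160 + 9938999 * sqrt(15) / 8175616 + 164250 / 499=318.94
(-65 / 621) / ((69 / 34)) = -0.05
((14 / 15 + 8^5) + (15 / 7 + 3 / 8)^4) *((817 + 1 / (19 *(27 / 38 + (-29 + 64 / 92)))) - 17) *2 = 952849170365864567 / 18151418880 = 52494473.11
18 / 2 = 9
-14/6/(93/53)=-371/279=-1.33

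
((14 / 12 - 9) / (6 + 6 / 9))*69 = -3243 / 40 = -81.08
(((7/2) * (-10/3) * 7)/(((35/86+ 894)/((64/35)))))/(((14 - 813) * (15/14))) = 539392/2765622645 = 0.00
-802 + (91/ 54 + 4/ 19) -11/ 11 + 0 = -821933/ 1026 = -801.10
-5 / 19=-0.26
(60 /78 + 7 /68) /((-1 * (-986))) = 771 /871624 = 0.00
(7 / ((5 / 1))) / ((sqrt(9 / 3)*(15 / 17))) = 119*sqrt(3) / 225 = 0.92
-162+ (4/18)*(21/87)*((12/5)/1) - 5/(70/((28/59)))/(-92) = -191103161/1180590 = -161.87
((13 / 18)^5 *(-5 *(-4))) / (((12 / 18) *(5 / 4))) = 371293 / 78732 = 4.72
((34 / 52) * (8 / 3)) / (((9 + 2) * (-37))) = -68 / 15873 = -0.00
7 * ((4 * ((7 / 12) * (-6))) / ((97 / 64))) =-6272 / 97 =-64.66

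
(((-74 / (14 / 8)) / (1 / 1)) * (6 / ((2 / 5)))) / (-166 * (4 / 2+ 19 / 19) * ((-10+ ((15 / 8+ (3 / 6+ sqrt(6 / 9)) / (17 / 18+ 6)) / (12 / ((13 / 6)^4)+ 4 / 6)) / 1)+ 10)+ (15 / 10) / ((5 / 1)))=212590052668116952000 / 267234211132586682299-5243013860842368000 * sqrt(6) / 267234211132586682299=0.75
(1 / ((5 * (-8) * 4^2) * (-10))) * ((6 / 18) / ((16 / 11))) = 11 / 307200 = 0.00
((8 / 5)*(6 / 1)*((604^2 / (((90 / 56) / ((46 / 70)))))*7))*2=20048341.67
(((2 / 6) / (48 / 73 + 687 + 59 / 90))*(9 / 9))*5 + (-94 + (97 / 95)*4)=-38627737364 / 429610615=-89.91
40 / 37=1.08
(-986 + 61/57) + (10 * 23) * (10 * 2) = 206059/57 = 3615.07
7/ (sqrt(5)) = 7 * sqrt(5)/ 5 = 3.13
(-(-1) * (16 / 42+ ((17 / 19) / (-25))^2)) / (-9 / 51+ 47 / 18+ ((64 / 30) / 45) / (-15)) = 1662561342 / 10575962495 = 0.16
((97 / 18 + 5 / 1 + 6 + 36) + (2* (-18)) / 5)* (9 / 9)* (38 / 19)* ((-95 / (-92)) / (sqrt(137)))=77273* sqrt(137) / 113436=7.97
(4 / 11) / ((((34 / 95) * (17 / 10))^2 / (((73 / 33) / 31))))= 65882500 / 939861813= 0.07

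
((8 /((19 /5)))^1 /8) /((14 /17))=85 /266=0.32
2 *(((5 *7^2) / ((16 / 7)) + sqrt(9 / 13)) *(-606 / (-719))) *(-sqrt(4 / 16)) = -519645 / 5752 - 1818 *sqrt(13) / 9347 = -91.04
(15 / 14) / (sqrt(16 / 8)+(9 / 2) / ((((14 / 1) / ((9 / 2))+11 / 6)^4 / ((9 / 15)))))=-1667189964964050 / 688896011640511759+1476220802138280375 * sqrt(2) / 2755584046562047036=0.76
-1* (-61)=61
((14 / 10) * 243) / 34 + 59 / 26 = 12.28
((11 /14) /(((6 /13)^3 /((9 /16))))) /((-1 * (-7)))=24167 /37632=0.64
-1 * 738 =-738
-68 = -68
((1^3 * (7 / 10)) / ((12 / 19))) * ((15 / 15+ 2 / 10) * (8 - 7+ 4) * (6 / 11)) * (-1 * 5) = -399 / 22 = -18.14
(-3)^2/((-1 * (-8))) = 9/8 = 1.12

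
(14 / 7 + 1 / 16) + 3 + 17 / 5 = 677 / 80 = 8.46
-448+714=266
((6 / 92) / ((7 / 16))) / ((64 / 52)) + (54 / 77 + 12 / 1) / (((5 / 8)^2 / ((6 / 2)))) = 8648421 / 88550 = 97.67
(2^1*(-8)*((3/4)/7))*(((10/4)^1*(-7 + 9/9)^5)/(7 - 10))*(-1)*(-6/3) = -155520/7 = -22217.14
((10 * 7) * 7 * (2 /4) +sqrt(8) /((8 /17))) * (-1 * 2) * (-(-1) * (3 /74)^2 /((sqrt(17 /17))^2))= -2205 /2738 -153 * sqrt(2) /10952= -0.83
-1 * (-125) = 125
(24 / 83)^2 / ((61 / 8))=4608 / 420229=0.01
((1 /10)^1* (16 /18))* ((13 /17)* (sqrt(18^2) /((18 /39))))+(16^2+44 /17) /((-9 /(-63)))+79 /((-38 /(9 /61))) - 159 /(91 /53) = 92509741943 /53789190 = 1719.86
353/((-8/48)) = -2118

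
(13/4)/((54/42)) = 91/36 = 2.53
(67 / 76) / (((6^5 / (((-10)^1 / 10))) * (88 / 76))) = -67 / 684288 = -0.00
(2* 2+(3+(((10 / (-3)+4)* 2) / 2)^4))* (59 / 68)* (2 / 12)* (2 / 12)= 34397 / 198288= 0.17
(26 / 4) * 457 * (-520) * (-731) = 1129146460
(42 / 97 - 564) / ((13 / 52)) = -218664 / 97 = -2254.27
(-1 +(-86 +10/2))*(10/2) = -410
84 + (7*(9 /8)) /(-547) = 367521 /4376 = 83.99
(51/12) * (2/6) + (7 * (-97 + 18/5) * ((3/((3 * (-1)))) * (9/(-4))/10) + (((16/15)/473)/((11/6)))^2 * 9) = -2366375371133/16242725400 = -145.69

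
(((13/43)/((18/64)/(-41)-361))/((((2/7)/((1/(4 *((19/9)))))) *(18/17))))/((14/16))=-144976/386964697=-0.00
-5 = -5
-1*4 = -4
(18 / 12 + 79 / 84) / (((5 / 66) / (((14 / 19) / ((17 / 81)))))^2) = 2734126164 / 521645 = 5241.35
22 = 22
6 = 6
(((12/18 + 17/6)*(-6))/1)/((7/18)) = -54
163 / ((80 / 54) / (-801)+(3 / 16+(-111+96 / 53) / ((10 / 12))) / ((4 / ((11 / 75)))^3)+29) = 14946852240000000 / 2658494876364833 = 5.62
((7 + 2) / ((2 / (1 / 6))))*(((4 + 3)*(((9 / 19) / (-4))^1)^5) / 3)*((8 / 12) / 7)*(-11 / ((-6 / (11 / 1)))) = -793881 / 10142101504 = -0.00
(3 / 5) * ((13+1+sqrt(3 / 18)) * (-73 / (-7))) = 73 * sqrt(6) / 70+438 / 5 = 90.15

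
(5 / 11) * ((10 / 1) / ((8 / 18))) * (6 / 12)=225 / 44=5.11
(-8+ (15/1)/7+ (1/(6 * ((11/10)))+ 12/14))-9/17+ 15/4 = -3653/2244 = -1.63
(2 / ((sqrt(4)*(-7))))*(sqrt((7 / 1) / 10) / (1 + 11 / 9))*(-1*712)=801*sqrt(70) / 175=38.30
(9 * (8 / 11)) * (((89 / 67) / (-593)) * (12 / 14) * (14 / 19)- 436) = -2154322944 / 754889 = -2853.83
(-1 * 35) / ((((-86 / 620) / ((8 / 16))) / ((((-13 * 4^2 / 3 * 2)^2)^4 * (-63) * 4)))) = -136239932215499856176742400 / 31347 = -4346187265623500053489.72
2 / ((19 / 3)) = 6 / 19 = 0.32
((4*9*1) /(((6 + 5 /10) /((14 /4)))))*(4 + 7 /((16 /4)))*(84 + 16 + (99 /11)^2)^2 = 47470689 /13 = 3651591.46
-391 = -391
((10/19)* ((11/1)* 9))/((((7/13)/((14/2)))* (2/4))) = 25740/19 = 1354.74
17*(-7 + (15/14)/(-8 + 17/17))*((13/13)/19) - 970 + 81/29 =-52572831/53998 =-973.61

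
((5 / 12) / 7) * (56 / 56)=5 / 84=0.06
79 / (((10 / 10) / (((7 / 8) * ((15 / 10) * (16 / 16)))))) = 1659 / 16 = 103.69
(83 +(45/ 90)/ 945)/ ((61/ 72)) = 627484/ 6405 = 97.97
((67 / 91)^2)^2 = 20151121 / 68574961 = 0.29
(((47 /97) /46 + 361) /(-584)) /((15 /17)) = -0.70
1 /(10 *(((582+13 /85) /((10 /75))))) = 17 /742245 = 0.00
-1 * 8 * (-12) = 96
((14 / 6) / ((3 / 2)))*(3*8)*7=784 / 3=261.33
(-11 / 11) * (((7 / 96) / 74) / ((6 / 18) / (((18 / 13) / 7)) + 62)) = -63 / 4071776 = -0.00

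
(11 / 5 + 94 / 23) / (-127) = -723 / 14605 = -0.05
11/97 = 0.11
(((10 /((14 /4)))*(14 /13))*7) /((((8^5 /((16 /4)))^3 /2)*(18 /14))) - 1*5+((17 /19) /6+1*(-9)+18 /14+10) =-1371520496533687 /534671888744448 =-2.57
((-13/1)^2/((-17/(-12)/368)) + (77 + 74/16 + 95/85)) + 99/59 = 352932879/8024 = 43984.66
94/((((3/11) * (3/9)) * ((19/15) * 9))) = 5170/57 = 90.70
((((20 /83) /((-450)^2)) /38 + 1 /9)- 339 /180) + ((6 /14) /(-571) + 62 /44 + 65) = 64.64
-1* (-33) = 33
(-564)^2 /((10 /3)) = 477144 /5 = 95428.80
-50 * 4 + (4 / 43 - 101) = -12939 / 43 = -300.91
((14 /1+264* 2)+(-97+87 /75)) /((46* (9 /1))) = 1859 /1725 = 1.08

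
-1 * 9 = -9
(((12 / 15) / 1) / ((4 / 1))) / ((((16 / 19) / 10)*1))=19 / 8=2.38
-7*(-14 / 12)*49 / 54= 2401 / 324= 7.41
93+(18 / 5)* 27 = 951 / 5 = 190.20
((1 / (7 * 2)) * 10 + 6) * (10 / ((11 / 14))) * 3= 2820 / 11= 256.36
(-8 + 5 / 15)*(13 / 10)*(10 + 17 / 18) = -58903 / 540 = -109.08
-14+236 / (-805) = -11506 / 805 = -14.29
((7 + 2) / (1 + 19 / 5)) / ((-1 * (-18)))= 5 / 48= 0.10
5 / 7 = 0.71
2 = 2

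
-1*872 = -872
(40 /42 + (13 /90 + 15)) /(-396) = -10141 /249480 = -0.04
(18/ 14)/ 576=1/ 448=0.00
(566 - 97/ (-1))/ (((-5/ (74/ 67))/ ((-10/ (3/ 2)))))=65416/ 67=976.36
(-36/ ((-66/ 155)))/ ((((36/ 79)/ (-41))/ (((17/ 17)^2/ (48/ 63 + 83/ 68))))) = -119486710/ 31141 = -3836.96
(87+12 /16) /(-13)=-27 /4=-6.75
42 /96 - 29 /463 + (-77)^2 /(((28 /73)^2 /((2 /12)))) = 298563229 /44448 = 6717.14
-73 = -73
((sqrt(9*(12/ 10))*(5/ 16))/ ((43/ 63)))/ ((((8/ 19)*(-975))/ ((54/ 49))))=-4617*sqrt(30)/ 6260800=-0.00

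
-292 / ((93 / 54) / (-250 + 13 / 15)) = 6547224 / 155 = 42240.15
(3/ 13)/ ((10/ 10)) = 3/ 13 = 0.23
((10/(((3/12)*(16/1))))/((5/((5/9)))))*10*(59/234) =1475/2106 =0.70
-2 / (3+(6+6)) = -2 / 15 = -0.13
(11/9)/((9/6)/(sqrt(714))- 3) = -10472/25695- 22 * sqrt(714)/77085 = -0.42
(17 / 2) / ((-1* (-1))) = 17 / 2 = 8.50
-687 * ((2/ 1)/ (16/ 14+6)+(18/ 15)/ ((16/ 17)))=-213657/ 200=-1068.28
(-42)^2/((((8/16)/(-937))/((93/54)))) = -5693212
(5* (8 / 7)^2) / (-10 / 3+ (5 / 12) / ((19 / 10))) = -7296 / 3479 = -2.10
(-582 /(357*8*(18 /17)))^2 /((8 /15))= 47045 /677376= 0.07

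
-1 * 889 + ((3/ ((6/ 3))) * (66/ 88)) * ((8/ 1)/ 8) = -7103/ 8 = -887.88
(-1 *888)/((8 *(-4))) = 111/4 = 27.75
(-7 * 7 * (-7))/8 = 343/8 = 42.88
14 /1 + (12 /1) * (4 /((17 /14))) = 53.53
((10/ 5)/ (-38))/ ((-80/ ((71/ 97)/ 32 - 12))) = -37177/ 4718080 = -0.01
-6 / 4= -3 / 2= -1.50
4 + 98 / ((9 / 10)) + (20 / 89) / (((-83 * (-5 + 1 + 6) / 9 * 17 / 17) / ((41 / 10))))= 7501871 / 66483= 112.84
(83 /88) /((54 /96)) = 166 /99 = 1.68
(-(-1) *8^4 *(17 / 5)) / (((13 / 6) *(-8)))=-52224 / 65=-803.45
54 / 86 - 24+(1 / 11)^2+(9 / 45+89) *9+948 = 44939252 / 26015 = 1727.44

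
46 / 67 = 0.69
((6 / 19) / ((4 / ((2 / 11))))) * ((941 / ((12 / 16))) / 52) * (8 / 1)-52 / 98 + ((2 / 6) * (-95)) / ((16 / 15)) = -58466495 / 2130128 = -27.45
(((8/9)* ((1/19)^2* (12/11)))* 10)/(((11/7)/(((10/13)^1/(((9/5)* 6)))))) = 56000/45996093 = 0.00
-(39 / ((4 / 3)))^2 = -855.56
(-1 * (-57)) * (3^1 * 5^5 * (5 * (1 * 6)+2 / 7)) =16183928.57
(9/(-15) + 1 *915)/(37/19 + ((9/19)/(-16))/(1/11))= 563.85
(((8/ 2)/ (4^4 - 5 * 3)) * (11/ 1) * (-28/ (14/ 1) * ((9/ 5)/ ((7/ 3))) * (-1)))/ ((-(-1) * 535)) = 2376/ 4512725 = 0.00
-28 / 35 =-4 / 5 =-0.80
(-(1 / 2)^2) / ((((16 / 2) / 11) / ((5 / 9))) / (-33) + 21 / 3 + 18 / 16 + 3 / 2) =-1210 / 46393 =-0.03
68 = 68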